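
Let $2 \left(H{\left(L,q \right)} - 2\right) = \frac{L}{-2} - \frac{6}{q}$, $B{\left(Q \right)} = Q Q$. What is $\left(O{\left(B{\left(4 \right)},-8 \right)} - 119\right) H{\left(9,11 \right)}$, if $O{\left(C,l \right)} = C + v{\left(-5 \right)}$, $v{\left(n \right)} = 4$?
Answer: $\frac{207}{4} \approx 51.75$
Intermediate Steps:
$B{\left(Q \right)} = Q^{2}$
$O{\left(C,l \right)} = 4 + C$ ($O{\left(C,l \right)} = C + 4 = 4 + C$)
$H{\left(L,q \right)} = 2 - \frac{3}{q} - \frac{L}{4}$ ($H{\left(L,q \right)} = 2 + \frac{\frac{L}{-2} - \frac{6}{q}}{2} = 2 + \frac{L \left(- \frac{1}{2}\right) - \frac{6}{q}}{2} = 2 + \frac{- \frac{L}{2} - \frac{6}{q}}{2} = 2 + \frac{- \frac{6}{q} - \frac{L}{2}}{2} = 2 - \left(\frac{3}{q} + \frac{L}{4}\right) = 2 - \frac{3}{q} - \frac{L}{4}$)
$\left(O{\left(B{\left(4 \right)},-8 \right)} - 119\right) H{\left(9,11 \right)} = \left(\left(4 + 4^{2}\right) - 119\right) \left(2 - \frac{3}{11} - \frac{9}{4}\right) = \left(\left(4 + 16\right) - 119\right) \left(2 - \frac{3}{11} - \frac{9}{4}\right) = \left(20 - 119\right) \left(2 - \frac{3}{11} - \frac{9}{4}\right) = \left(-99\right) \left(- \frac{23}{44}\right) = \frac{207}{4}$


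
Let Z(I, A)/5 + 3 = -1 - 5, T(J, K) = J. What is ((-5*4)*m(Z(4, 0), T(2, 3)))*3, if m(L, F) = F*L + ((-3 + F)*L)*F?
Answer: 0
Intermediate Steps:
Z(I, A) = -45 (Z(I, A) = -15 + 5*(-1 - 5) = -15 + 5*(-6) = -15 - 30 = -45)
m(L, F) = F*L + F*L*(-3 + F) (m(L, F) = F*L + (L*(-3 + F))*F = F*L + F*L*(-3 + F))
((-5*4)*m(Z(4, 0), T(2, 3)))*3 = ((-5*4)*(2*(-45)*(-2 + 2)))*3 = -40*(-45)*0*3 = -20*0*3 = 0*3 = 0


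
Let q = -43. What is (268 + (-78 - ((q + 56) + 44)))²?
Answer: 17689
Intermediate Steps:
(268 + (-78 - ((q + 56) + 44)))² = (268 + (-78 - ((-43 + 56) + 44)))² = (268 + (-78 - (13 + 44)))² = (268 + (-78 - 1*57))² = (268 + (-78 - 57))² = (268 - 135)² = 133² = 17689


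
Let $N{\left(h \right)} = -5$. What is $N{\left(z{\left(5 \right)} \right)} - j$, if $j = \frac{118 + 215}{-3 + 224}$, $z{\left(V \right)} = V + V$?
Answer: $- \frac{1438}{221} \approx -6.5068$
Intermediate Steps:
$z{\left(V \right)} = 2 V$
$j = \frac{333}{221} \approx 1.5068$
$N{\left(z{\left(5 \right)} \right)} - j = -5 - \frac{333}{221} = - \frac{1438}{221}$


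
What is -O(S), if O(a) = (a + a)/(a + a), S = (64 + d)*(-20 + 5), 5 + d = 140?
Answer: -1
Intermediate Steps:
d = 135 (d = -5 + 140 = 135)
S = -2985 (S = (64 + 135)*(-20 + 5) = 199*(-15) = -2985)
O(a) = 1 (O(a) = (2*a)/((2*a)) = (2*a)*(1/(2*a)) = 1)
-O(S) = -1*1 = -1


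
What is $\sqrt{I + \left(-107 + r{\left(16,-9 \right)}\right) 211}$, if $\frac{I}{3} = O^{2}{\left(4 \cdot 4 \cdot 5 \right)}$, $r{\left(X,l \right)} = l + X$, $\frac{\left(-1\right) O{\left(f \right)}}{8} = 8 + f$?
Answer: $2 \sqrt{366437} \approx 1210.7$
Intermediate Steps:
$O{\left(f \right)} = -64 - 8 f$ ($O{\left(f \right)} = - 8 \left(8 + f\right) = -64 - 8 f$)
$r{\left(X,l \right)} = X + l$
$I = 1486848$ ($I = 3 \left(-64 - 8 \cdot 4 \cdot 4 \cdot 5\right)^{2} = 3 \left(-64 - 8 \cdot 16 \cdot 5\right)^{2} = 3 \left(-64 - 640\right)^{2} = 3 \left(-704\right)^{2} = 3 \cdot 495616 = 1486848$)
$\sqrt{I + \left(-107 + r{\left(16,-9 \right)}\right) 211} = \sqrt{1486848 + \left(-107 + \left(16 - 9\right)\right) 211} = \sqrt{1486848 + \left(-107 + 7\right) 211} = \sqrt{1486848 - 21100} = \sqrt{1465748} = 2 \sqrt{366437}$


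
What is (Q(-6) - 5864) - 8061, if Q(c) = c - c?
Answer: -13925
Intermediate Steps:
Q(c) = 0
(Q(-6) - 5864) - 8061 = (0 - 5864) - 8061 = -5864 - 8061 = -13925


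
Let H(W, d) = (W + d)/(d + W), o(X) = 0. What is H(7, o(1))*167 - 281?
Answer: -114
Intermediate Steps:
H(W, d) = 1 (H(W, d) = (W + d)/(W + d) = 1)
H(7, o(1))*167 - 281 = 1*167 - 281 = 167 - 281 = -114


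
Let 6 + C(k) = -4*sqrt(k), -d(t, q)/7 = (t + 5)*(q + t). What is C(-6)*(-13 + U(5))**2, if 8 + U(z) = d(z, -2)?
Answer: -320166 - 213444*I*sqrt(6) ≈ -3.2017e+5 - 5.2283e+5*I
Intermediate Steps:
d(t, q) = -7*(5 + t)*(q + t) (d(t, q) = -7*(t + 5)*(q + t) = -7*(5 + t)*(q + t))
U(z) = 62 - 21*z - 7*z**2 (U(z) = -8 + (-35*(-2) - 35*z - 7*z**2 - 7*(-2)*z) = -8 + (70 - 35*z - 7*z**2 + 14*z) = -8 + (70 - 21*z - 7*z**2) = 62 - 21*z - 7*z**2)
C(k) = -6 - 4*sqrt(k)
C(-6)*(-13 + U(5))**2 = (-6 - 4*I*sqrt(6))*(-13 + (62 - 21*5 - 7*5**2))**2 = (-6 - 4*I*sqrt(6))*(-13 + (62 - 105 - 7*25))**2 = (-6 - 4*I*sqrt(6))*(-13 + (62 - 105 - 175))**2 = (-6 - 4*I*sqrt(6))*(-13 - 218)**2 = (-6 - 4*I*sqrt(6))*(-231)**2 = (-6 - 4*I*sqrt(6))*53361 = -320166 - 213444*I*sqrt(6)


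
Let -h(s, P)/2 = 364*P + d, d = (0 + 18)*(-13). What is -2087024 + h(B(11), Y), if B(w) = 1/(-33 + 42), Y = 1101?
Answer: -2888084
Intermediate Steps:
d = -234 (d = 18*(-13) = -234)
B(w) = ⅑ (B(w) = 1/9 = ⅑)
h(s, P) = 468 - 728*P (h(s, P) = -2*(364*P - 234) = -2*(-234 + 364*P) = 468 - 728*P)
-2087024 + h(B(11), Y) = -2087024 + (468 - 728*1101) = -2087024 + (468 - 801528) = -2087024 - 801060 = -2888084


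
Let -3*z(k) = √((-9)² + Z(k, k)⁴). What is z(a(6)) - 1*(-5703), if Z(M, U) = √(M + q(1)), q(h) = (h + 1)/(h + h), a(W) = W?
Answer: 5703 - √130/3 ≈ 5699.2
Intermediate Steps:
q(h) = (1 + h)/(2*h) (q(h) = (1 + h)/((2*h)) = (1 + h)*(1/(2*h)) = (1 + h)/(2*h))
Z(M, U) = √(1 + M) (Z(M, U) = √(M + (½)*(1 + 1)/1) = √(M + (½)*1*2) = √(M + 1) = √(1 + M))
z(k) = -√(81 + (1 + k)²)/3 (z(k) = -√((-9)² + (√(1 + k))⁴)/3 = -√(81 + (1 + k)²)/3)
z(a(6)) - 1*(-5703) = -√(81 + (1 + 6)²)/3 - 1*(-5703) = -√(81 + 7²)/3 + 5703 = -√(81 + 49)/3 + 5703 = -√130/3 + 5703 = 5703 - √130/3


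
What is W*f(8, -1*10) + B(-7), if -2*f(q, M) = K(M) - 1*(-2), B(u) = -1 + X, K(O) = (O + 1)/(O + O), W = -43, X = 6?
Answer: 2307/40 ≈ 57.675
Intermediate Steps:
K(O) = (1 + O)/(2*O) (K(O) = (1 + O)/((2*O)) = (1 + O)*(1/(2*O)) = (1 + O)/(2*O))
B(u) = 5 (B(u) = -1 + 6 = 5)
f(q, M) = -1 - (1 + M)/(4*M) (f(q, M) = -((1 + M)/(2*M) - 1*(-2))/2 = -((1 + M)/(2*M) + 2)/2 = -(2 + (1 + M)/(2*M))/2 = -1 - (1 + M)/(4*M))
W*f(8, -1*10) + B(-7) = -43*(-1 - (-5)*10)/(4*((-1*10))) + 5 = -43*(-1 - 5*(-10))/(4*(-10)) + 5 = -43*(-1)*(-1 + 50)/(4*10) + 5 = -43*(-1)*49/(4*10) + 5 = -43*(-49/40) + 5 = 2107/40 + 5 = 2307/40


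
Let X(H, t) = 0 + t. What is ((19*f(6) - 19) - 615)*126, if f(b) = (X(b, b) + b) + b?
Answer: -36792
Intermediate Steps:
X(H, t) = t
f(b) = 3*b (f(b) = (b + b) + b = 2*b + b = 3*b)
((19*f(6) - 19) - 615)*126 = ((19*(3*6) - 19) - 615)*126 = ((19*18 - 19) - 615)*126 = ((342 - 19) - 615)*126 = (323 - 615)*126 = -292*126 = -36792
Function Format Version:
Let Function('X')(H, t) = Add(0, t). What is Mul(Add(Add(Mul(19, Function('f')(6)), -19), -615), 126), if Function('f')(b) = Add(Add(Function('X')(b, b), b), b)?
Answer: -36792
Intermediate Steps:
Function('X')(H, t) = t
Function('f')(b) = Mul(3, b) (Function('f')(b) = Add(Add(b, b), b) = Add(Mul(2, b), b) = Mul(3, b))
Mul(Add(Add(Mul(19, Function('f')(6)), -19), -615), 126) = Mul(Add(Add(Mul(19, Mul(3, 6)), -19), -615), 126) = Mul(Add(Add(Mul(19, 18), -19), -615), 126) = Mul(Add(Add(342, -19), -615), 126) = Mul(Add(323, -615), 126) = Mul(-292, 126) = -36792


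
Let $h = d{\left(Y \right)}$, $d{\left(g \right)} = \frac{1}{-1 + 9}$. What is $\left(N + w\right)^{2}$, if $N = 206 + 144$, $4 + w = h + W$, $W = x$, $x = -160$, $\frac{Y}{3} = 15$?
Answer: $\frac{2217121}{64} \approx 34643.0$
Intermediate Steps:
$Y = 45$ ($Y = 3 \cdot 15 = 45$)
$d{\left(g \right)} = \frac{1}{8}$
$W = -160$
$h = \frac{1}{8} \approx 0.125$
$w = - \frac{1311}{8}$ ($w = -4 + \left(\frac{1}{8} - 160\right) = -4 - \frac{1279}{8} = - \frac{1311}{8} \approx -163.88$)
$N = 350$
$\left(N + w\right)^{2} = \left(350 - \frac{1311}{8}\right)^{2} = \left(\frac{1489}{8}\right)^{2} = \frac{2217121}{64}$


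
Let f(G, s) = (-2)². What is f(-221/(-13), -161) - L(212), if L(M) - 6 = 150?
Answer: -152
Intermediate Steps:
f(G, s) = 4
L(M) = 156 (L(M) = 6 + 150 = 156)
f(-221/(-13), -161) - L(212) = 4 - 1*156 = 4 - 156 = -152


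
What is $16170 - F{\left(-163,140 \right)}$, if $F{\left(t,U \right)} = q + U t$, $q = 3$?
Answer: $38987$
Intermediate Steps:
$F{\left(t,U \right)} = 3 + U t$
$16170 - F{\left(-163,140 \right)} = 16170 - \left(3 + 140 \left(-163\right)\right) = 16170 - \left(3 - 22820\right) = 16170 - -22817 = 16170 + 22817 = 38987$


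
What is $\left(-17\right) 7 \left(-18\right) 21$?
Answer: $44982$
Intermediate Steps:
$\left(-17\right) 7 \left(-18\right) 21 = \left(-119\right) \left(-18\right) 21 = 2142 \cdot 21 = 44982$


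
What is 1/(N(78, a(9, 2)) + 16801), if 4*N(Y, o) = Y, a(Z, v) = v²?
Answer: 2/33641 ≈ 5.9451e-5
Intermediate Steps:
N(Y, o) = Y/4
1/(N(78, a(9, 2)) + 16801) = 1/((¼)*78 + 16801) = 1/(39/2 + 16801) = 1/(33641/2) = 2/33641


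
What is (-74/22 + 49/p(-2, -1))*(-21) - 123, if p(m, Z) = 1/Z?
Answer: 10743/11 ≈ 976.64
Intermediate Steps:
(-74/22 + 49/p(-2, -1))*(-21) - 123 = (-74/22 + 49/(1/(-1)))*(-21) - 123 = (-74*1/22 + 49/(-1))*(-21) - 123 = (-37/11 + 49*(-1))*(-21) - 123 = (-37/11 - 49)*(-21) - 123 = -576/11*(-21) - 123 = 12096/11 - 123 = 10743/11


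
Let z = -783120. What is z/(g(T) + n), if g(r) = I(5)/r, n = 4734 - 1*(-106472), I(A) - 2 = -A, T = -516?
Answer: -3453760/490447 ≈ -7.0421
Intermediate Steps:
I(A) = 2 - A
n = 111206 (n = 4734 + 106472 = 111206)
g(r) = -3/r (g(r) = (2 - 1*5)/r = (2 - 5)/r = -3/r)
z/(g(T) + n) = -783120/(-3/(-516) + 111206) = -783120/(-3*(-1/516) + 111206) = -783120/(1/172 + 111206) = -783120/19127433/172 = -783120*172/19127433 = -3453760/490447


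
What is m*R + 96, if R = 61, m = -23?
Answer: -1307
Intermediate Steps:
m*R + 96 = -23*61 + 96 = -1403 + 96 = -1307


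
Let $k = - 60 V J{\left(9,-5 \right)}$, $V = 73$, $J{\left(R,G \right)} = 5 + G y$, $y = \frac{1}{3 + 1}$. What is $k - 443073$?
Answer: $-459498$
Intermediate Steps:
$y = \frac{1}{4} \approx 0.25$
$J{\left(R,G \right)} = 5 + \frac{G}{4}$ ($J{\left(R,G \right)} = 5 + G \frac{1}{4} = 5 + \frac{G}{4}$)
$k = -16425$ ($k = \left(-60\right) 73 \left(5 + \frac{1}{4} \left(-5\right)\right) = - 4380 \left(5 - \frac{5}{4}\right) = \left(-4380\right) \frac{15}{4} = -16425$)
$k - 443073 = -16425 - 443073 = -459498$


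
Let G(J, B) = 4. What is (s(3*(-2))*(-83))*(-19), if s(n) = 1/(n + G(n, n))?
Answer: -1577/2 ≈ -788.50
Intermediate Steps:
s(n) = 1/(4 + n) (s(n) = 1/(n + 4) = 1/(4 + n))
(s(3*(-2))*(-83))*(-19) = (-83/(4 + 3*(-2)))*(-19) = (-83/(4 - 6))*(-19) = (-83/(-2))*(-19) = -½*(-83)*(-19) = (83/2)*(-19) = -1577/2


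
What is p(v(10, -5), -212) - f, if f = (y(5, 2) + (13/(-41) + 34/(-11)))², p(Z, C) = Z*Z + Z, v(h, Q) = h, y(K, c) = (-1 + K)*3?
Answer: 7358485/203401 ≈ 36.177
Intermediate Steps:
y(K, c) = -3 + 3*K
p(Z, C) = Z + Z² (p(Z, C) = Z² + Z = Z + Z²)
f = 15015625/203401 (f = ((-3 + 3*5) + (13/(-41) + 34/(-11)))² = ((-3 + 15) + (13*(-1/41) + 34*(-1/11)))² = (12 + (-13/41 - 34/11))² = (12 - 1537/451)² = (3875/451)² = 15015625/203401 ≈ 73.823)
p(v(10, -5), -212) - f = 10*(1 + 10) - 1*15015625/203401 = 10*11 - 15015625/203401 = 110 - 15015625/203401 = 7358485/203401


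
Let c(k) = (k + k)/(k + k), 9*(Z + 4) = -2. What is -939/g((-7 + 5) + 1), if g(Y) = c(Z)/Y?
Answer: 939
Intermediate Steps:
Z = -38/9 (Z = -4 + (⅑)*(-2) = -4 - 2/9 = -38/9 ≈ -4.2222)
c(k) = 1 (c(k) = (2*k)/((2*k)) = (2*k)*(1/(2*k)) = 1)
g(Y) = 1/Y
-939/g((-7 + 5) + 1) = -939/(1/((-7 + 5) + 1)) = -939/(1/(-2 + 1)) = -939/(1/(-1)) = -939/(-1) = -939*(-1) = 939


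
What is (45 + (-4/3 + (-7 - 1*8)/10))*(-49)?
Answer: -12397/6 ≈ -2066.2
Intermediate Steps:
(45 + (-4/3 + (-7 - 1*8)/10))*(-49) = (45 + (-4*⅓ + (-7 - 8)*(⅒)))*(-49) = (45 + (-4/3 - 15*⅒))*(-49) = (45 + (-4/3 - 3/2))*(-49) = (45 - 17/6)*(-49) = (253/6)*(-49) = -12397/6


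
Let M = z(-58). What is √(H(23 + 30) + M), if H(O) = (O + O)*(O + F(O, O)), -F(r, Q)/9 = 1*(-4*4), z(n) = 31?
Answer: √20913 ≈ 144.61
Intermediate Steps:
F(r, Q) = 144 (F(r, Q) = -9*(-4*4) = -9*(-16) = 144)
H(O) = 2*O*(144 + O) (H(O) = (O + O)*(O + 144) = (2*O)*(144 + O) = 2*O*(144 + O))
M = 31
√(H(23 + 30) + M) = √(2*(23 + 30)*(144 + (23 + 30)) + 31) = √(2*53*(144 + 53) + 31) = √(2*53*197 + 31) = √(20882 + 31) = √20913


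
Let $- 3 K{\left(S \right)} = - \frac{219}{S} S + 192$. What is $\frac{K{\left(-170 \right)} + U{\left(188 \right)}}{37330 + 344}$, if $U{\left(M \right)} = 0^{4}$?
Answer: $\frac{1}{4186} \approx 0.00023889$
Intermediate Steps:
$U{\left(M \right)} = 0$
$K{\left(S \right)} = 9$ ($K{\left(S \right)} = - \frac{- \frac{219}{S} S + 192}{3} = - \frac{-219 + 192}{3} = \left(- \frac{1}{3}\right) \left(-27\right) = 9$)
$\frac{K{\left(-170 \right)} + U{\left(188 \right)}}{37330 + 344} = \frac{9 + 0}{37330 + 344} = \frac{9}{37674} = 9 \cdot \frac{1}{37674} = \frac{1}{4186}$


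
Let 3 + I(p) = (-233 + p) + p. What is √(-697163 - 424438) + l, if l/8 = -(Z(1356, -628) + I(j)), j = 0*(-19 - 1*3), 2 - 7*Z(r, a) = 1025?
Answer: 21400/7 + I*√1121601 ≈ 3057.1 + 1059.1*I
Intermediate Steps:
Z(r, a) = -1023/7 (Z(r, a) = 2/7 - ⅐*1025 = 2/7 - 1025/7 = -1023/7)
j = 0 (j = 0*(-19 - 3) = 0*(-22) = 0)
I(p) = -236 + 2*p (I(p) = -3 + ((-233 + p) + p) = -3 + (-233 + 2*p) = -236 + 2*p)
l = 21400/7 (l = 8*(-(-1023/7 + (-236 + 2*0))) = 8*(-(-1023/7 + (-236 + 0))) = 8*(-(-1023/7 - 236)) = 8*(-1*(-2675/7)) = 8*(2675/7) = 21400/7 ≈ 3057.1)
√(-697163 - 424438) + l = √(-697163 - 424438) + 21400/7 = √(-1121601) + 21400/7 = I*√1121601 + 21400/7 = 21400/7 + I*√1121601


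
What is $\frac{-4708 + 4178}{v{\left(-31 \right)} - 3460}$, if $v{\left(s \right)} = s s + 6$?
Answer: $\frac{530}{2493} \approx 0.2126$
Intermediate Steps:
$v{\left(s \right)} = 6 + s^{2}$ ($v{\left(s \right)} = s^{2} + 6 = 6 + s^{2}$)
$\frac{-4708 + 4178}{v{\left(-31 \right)} - 3460} = \frac{-4708 + 4178}{\left(6 + \left(-31\right)^{2}\right) - 3460} = - \frac{530}{\left(6 + 961\right) - 3460} = - \frac{530}{967 - 3460} = - \frac{530}{-2493} = \left(-530\right) \left(- \frac{1}{2493}\right) = \frac{530}{2493}$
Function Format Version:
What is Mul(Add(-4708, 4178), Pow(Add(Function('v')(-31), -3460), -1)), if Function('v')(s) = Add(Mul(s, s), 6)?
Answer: Rational(530, 2493) ≈ 0.21260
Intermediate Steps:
Function('v')(s) = Add(6, Pow(s, 2)) (Function('v')(s) = Add(Pow(s, 2), 6) = Add(6, Pow(s, 2)))
Mul(Add(-4708, 4178), Pow(Add(Function('v')(-31), -3460), -1)) = Mul(Add(-4708, 4178), Pow(Add(Add(6, Pow(-31, 2)), -3460), -1)) = Mul(-530, Pow(Add(Add(6, 961), -3460), -1)) = Mul(-530, Pow(Add(967, -3460), -1)) = Mul(-530, Pow(-2493, -1)) = Mul(-530, Rational(-1, 2493)) = Rational(530, 2493)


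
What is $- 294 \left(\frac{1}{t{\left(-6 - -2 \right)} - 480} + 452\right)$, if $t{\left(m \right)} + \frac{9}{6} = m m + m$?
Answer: $- \frac{41593748}{313} \approx -1.3289 \cdot 10^{5}$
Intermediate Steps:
$t{\left(m \right)} = - \frac{3}{2} + m + m^{2}$ ($t{\left(m \right)} = - \frac{3}{2} + \left(m m + m\right) = - \frac{3}{2} + \left(m^{2} + m\right) = - \frac{3}{2} + \left(m + m^{2}\right) = - \frac{3}{2} + m + m^{2}$)
$- 294 \left(\frac{1}{t{\left(-6 - -2 \right)} - 480} + 452\right) = - 294 \left(\frac{1}{\left(- \frac{3}{2} - 4 + \left(-6 - -2\right)^{2}\right) - 480} + 452\right) = - 294 \left(\frac{1}{\left(- \frac{3}{2} + \left(-6 + 2\right) + \left(-6 + 2\right)^{2}\right) - 480} + 452\right) = - 294 \left(\frac{1}{\left(- \frac{3}{2} - 4 + \left(-4\right)^{2}\right) - 480} + 452\right) = - 294 \left(\frac{1}{\left(- \frac{3}{2} - 4 + 16\right) - 480} + 452\right) = - 294 \left(\frac{1}{\frac{21}{2} - 480} + 452\right) = - 294 \left(\frac{1}{- \frac{939}{2}} + 452\right) = - 294 \left(- \frac{2}{939} + 452\right) = \left(-294\right) \frac{424426}{939} = - \frac{41593748}{313}$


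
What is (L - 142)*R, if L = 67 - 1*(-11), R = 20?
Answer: -1280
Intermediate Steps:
L = 78 (L = 67 + 11 = 78)
(L - 142)*R = (78 - 142)*20 = -64*20 = -1280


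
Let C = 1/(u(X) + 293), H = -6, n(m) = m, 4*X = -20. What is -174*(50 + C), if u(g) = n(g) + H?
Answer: -408929/47 ≈ -8700.6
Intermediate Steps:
X = -5 (X = (1/4)*(-20) = -5)
u(g) = -6 + g (u(g) = g - 6 = -6 + g)
C = 1/282 (C = 1/((-6 - 5) + 293) = 1/(-11 + 293) = 1/282 ≈ 0.0035461)
-174*(50 + C) = -174*(50 + 1/282) = -174*14101/282 = -408929/47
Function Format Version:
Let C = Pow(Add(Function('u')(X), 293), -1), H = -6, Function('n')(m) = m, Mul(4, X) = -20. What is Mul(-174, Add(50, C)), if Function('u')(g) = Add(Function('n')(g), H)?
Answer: Rational(-408929, 47) ≈ -8700.6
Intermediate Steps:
X = -5 (X = Mul(Rational(1, 4), -20) = -5)
Function('u')(g) = Add(-6, g) (Function('u')(g) = Add(g, -6) = Add(-6, g))
C = Rational(1, 282) (C = Pow(Add(Add(-6, -5), 293), -1) = Pow(Add(-11, 293), -1) = Pow(282, -1) = Rational(1, 282) ≈ 0.0035461)
Mul(-174, Add(50, C)) = Mul(-174, Add(50, Rational(1, 282))) = Mul(-174, Rational(14101, 282)) = Rational(-408929, 47)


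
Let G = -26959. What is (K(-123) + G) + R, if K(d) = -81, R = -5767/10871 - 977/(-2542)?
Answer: -747229616027/27634082 ≈ -27040.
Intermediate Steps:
R = -4038747/27634082 (R = -5767*1/10871 - 977*(-1/2542) = -5767/10871 + 977/2542 = -4038747/27634082 ≈ -0.14615)
(K(-123) + G) + R = (-81 - 26959) - 4038747/27634082 = -27040 - 4038747/27634082 = -747229616027/27634082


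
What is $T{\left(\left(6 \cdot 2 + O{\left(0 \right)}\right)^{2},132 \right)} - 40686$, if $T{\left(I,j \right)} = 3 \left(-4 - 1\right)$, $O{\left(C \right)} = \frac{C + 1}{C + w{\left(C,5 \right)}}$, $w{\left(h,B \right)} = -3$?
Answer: $-40701$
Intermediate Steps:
$O{\left(C \right)} = \frac{1 + C}{-3 + C}$ ($O{\left(C \right)} = \frac{C + 1}{C - 3} = \frac{1 + C}{-3 + C}$)
$T{\left(I,j \right)} = -15$ ($T{\left(I,j \right)} = 3 \left(-5\right) = -15$)
$T{\left(\left(6 \cdot 2 + O{\left(0 \right)}\right)^{2},132 \right)} - 40686 = -15 - 40686 = -40701$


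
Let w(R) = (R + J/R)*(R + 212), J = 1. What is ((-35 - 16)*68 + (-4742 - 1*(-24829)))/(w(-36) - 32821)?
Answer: -149571/352457 ≈ -0.42437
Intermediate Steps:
w(R) = (212 + R)*(R + 1/R) (w(R) = (R + 1/R)*(R + 212) = (R + 1/R)*(212 + R) = (212 + R)*(R + 1/R))
((-35 - 16)*68 + (-4742 - 1*(-24829)))/(w(-36) - 32821) = ((-35 - 16)*68 + (-4742 - 1*(-24829)))/((1 + (-36)² + 212*(-36) + 212/(-36)) - 32821) = (-51*68 + (-4742 + 24829))/((1 + 1296 - 7632 + 212*(-1/36)) - 32821) = (-3468 + 20087)/((1 + 1296 - 7632 - 53/9) - 32821) = 16619/(-57068/9 - 32821) = 16619/(-352457/9) = 16619*(-9/352457) = -149571/352457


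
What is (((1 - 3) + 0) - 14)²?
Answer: 256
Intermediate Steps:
(((1 - 3) + 0) - 14)² = ((-2 + 0) - 14)² = (-2 - 14)² = (-16)² = 256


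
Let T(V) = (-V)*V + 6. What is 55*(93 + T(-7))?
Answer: 2750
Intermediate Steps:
T(V) = 6 - V² (T(V) = -V² + 6 = 6 - V²)
55*(93 + T(-7)) = 55*(93 + (6 - 1*(-7)²)) = 55*(93 + (6 - 1*49)) = 55*(93 + (6 - 49)) = 55*(93 - 43) = 55*50 = 2750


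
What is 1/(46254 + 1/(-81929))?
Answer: 81929/3789543965 ≈ 2.1620e-5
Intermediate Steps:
1/(46254 + 1/(-81929)) = 1/(46254 - 1/81929) = 1/(3789543965/81929) = 81929/3789543965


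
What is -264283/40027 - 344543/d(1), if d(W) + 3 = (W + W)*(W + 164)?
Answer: -13877443202/13088829 ≈ -1060.3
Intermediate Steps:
d(W) = -3 + 2*W*(164 + W) (d(W) = -3 + (W + W)*(W + 164) = -3 + (2*W)*(164 + W) = -3 + 2*W*(164 + W))
-264283/40027 - 344543/d(1) = -264283/40027 - 344543/(-3 + 2*1² + 328*1) = -264283*1/40027 - 344543/(-3 + 2*1 + 328) = -264283/40027 - 344543/(-3 + 2 + 328) = -264283/40027 - 344543/327 = -13877443202/13088829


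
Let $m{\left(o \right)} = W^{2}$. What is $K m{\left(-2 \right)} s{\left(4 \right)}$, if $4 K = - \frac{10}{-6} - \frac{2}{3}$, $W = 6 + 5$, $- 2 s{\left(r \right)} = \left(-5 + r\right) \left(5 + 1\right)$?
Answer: $\frac{363}{4} \approx 90.75$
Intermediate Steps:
$s{\left(r \right)} = 15 - 3 r$ ($s{\left(r \right)} = - \frac{\left(-5 + r\right) \left(5 + 1\right)}{2} = - \frac{\left(-5 + r\right) 6}{2} = - \frac{-30 + 6 r}{2} = 15 - 3 r$)
$W = 11$
$K = \frac{1}{4}$ ($K = \frac{- \frac{10}{-6} - \frac{2}{3}}{4} = \frac{\left(-10\right) \left(- \frac{1}{6}\right) - \frac{2}{3}}{4} = \frac{\frac{5}{3} - \frac{2}{3}}{4} = \frac{1}{4} \cdot 1 = \frac{1}{4} \approx 0.25$)
$m{\left(o \right)} = 121$ ($m{\left(o \right)} = 11^{2} = 121$)
$K m{\left(-2 \right)} s{\left(4 \right)} = \frac{1}{4} \cdot 121 \left(15 - 12\right) = \frac{121 \left(15 - 12\right)}{4} = \frac{121}{4} \cdot 3 = \frac{363}{4}$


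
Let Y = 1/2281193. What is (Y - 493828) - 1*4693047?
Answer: -11832262941874/2281193 ≈ -5.1869e+6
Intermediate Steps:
Y = 1/2281193 ≈ 4.3837e-7
(Y - 493828) - 1*4693047 = (1/2281193 - 493828) - 1*4693047 = -1126516976803/2281193 - 4693047 = -11832262941874/2281193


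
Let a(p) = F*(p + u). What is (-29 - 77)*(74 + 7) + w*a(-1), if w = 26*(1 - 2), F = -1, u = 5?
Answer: -8482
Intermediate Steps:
a(p) = -5 - p (a(p) = -(p + 5) = -(5 + p) = -5 - p)
w = -26 (w = 26*(-1) = -26)
(-29 - 77)*(74 + 7) + w*a(-1) = (-29 - 77)*(74 + 7) - 26*(-5 - 1*(-1)) = -106*81 - 26*(-5 + 1) = -8586 - 26*(-4) = -8586 + 104 = -8482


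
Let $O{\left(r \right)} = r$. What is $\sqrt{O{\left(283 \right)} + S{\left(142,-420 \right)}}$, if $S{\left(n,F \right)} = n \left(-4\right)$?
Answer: $i \sqrt{285} \approx 16.882 i$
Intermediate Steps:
$S{\left(n,F \right)} = - 4 n$
$\sqrt{O{\left(283 \right)} + S{\left(142,-420 \right)}} = \sqrt{283 - 568} = \sqrt{-285} = i \sqrt{285}$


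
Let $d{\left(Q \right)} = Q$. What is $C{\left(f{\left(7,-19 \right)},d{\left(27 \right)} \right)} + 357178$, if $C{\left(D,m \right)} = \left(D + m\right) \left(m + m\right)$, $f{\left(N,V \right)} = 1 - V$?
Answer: $359716$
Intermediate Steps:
$C{\left(D,m \right)} = 2 m \left(D + m\right)$ ($C{\left(D,m \right)} = \left(D + m\right) 2 m = 2 m \left(D + m\right)$)
$C{\left(f{\left(7,-19 \right)},d{\left(27 \right)} \right)} + 357178 = 2 \cdot 27 \left(\left(1 - -19\right) + 27\right) + 357178 = 2 \cdot 27 \left(\left(1 + 19\right) + 27\right) + 357178 = 2 \cdot 27 \left(20 + 27\right) + 357178 = 2 \cdot 27 \cdot 47 + 357178 = 2538 + 357178 = 359716$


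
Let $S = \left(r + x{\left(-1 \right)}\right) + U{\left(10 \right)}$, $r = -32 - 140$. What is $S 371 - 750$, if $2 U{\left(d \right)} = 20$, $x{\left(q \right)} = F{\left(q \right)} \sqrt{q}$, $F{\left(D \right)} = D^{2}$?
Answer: $-60852 + 371 i \approx -60852.0 + 371.0 i$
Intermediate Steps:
$x{\left(q \right)} = q^{\frac{5}{2}}$ ($x{\left(q \right)} = q^{2} \sqrt{q} = q^{\frac{5}{2}}$)
$U{\left(d \right)} = 10$ ($U{\left(d \right)} = \frac{1}{2} \cdot 20 = 10$)
$r = -172$ ($r = -32 - 140 = -172$)
$S = -162 + i$ ($S = \left(-172 + \left(-1\right)^{\frac{5}{2}}\right) + 10 = \left(-172 + i\right) + 10 = -162 + i \approx -162.0 + 1.0 i$)
$S 371 - 750 = \left(-162 + i\right) 371 - 750 = \left(-60102 + 371 i\right) - 750 = -60852 + 371 i$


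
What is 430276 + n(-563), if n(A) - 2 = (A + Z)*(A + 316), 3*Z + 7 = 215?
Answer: 1656641/3 ≈ 5.5221e+5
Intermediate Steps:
Z = 208/3 (Z = -7/3 + (⅓)*215 = -7/3 + 215/3 = 208/3 ≈ 69.333)
n(A) = 2 + (316 + A)*(208/3 + A) (n(A) = 2 + (A + 208/3)*(A + 316) = 2 + (208/3 + A)*(316 + A) = 2 + (316 + A)*(208/3 + A))
430276 + n(-563) = 430276 + (65734/3 + (-563)² + (1156/3)*(-563)) = 430276 + (65734/3 + 316969 - 650828/3) = 430276 + 365813/3 = 1656641/3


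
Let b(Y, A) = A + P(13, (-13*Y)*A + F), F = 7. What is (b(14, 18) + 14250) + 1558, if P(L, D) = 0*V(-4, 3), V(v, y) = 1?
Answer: 15826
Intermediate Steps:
P(L, D) = 0 (P(L, D) = 0*1 = 0)
b(Y, A) = A (b(Y, A) = A + 0 = A)
(b(14, 18) + 14250) + 1558 = (18 + 14250) + 1558 = 14268 + 1558 = 15826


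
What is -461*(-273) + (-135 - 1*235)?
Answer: 125483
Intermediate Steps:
-461*(-273) + (-135 - 1*235) = 125853 + (-135 - 235) = 125853 - 370 = 125483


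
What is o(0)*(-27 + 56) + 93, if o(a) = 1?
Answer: 122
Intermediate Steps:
o(0)*(-27 + 56) + 93 = 1*(-27 + 56) + 93 = 1*29 + 93 = 29 + 93 = 122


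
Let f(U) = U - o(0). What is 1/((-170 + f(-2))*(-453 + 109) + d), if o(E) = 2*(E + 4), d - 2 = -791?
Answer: 1/61131 ≈ 1.6358e-5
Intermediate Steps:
d = -789 (d = 2 - 791 = -789)
o(E) = 8 + 2*E (o(E) = 2*(4 + E) = 8 + 2*E)
f(U) = -8 + U (f(U) = U - (8 + 2*0) = U - (8 + 0) = U - 1*8 = U - 8 = -8 + U)
1/((-170 + f(-2))*(-453 + 109) + d) = 1/((-170 + (-8 - 2))*(-453 + 109) - 789) = 1/((-170 - 10)*(-344) - 789) = 1/(-180*(-344) - 789) = 1/(61920 - 789) = 1/61131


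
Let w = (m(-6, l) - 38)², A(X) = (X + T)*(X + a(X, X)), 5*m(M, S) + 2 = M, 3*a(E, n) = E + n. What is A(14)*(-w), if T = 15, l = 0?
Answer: -5305608/5 ≈ -1.0611e+6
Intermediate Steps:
a(E, n) = E/3 + n/3 (a(E, n) = (E + n)/3 = E/3 + n/3)
m(M, S) = -⅖ + M/5
A(X) = 5*X*(15 + X)/3 (A(X) = (X + 15)*(X + (X/3 + X/3)) = (15 + X)*(X + 2*X/3) = (15 + X)*(5*X/3) = 5*X*(15 + X)/3)
w = 39204/25 (w = ((-⅖ + (⅕)*(-6)) - 38)² = ((-⅖ - 6/5) - 38)² = (-8/5 - 38)² = (-198/5)² = 39204/25 ≈ 1568.2)
A(14)*(-w) = ((5/3)*14*(15 + 14))*(-1*39204/25) = ((5/3)*14*29)*(-39204/25) = (2030/3)*(-39204/25) = -5305608/5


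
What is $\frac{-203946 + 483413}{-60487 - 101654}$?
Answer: $- \frac{279467}{162141} \approx -1.7236$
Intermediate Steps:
$\frac{-203946 + 483413}{-60487 - 101654} = \frac{279467}{-162141} = 279467 \left(- \frac{1}{162141}\right) = - \frac{279467}{162141}$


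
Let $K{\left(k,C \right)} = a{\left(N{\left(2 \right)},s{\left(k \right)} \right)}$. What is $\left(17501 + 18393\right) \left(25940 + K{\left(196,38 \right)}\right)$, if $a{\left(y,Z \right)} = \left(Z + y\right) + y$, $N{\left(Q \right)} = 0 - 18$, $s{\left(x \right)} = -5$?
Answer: $929618706$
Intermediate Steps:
$N{\left(Q \right)} = -18$ ($N{\left(Q \right)} = 0 - 18 = -18$)
$a{\left(y,Z \right)} = Z + 2 y$
$K{\left(k,C \right)} = -41$ ($K{\left(k,C \right)} = -5 + 2 \left(-18\right) = -5 - 36 = -41$)
$\left(17501 + 18393\right) \left(25940 + K{\left(196,38 \right)}\right) = \left(17501 + 18393\right) \left(25940 - 41\right) = 35894 \cdot 25899 = 929618706$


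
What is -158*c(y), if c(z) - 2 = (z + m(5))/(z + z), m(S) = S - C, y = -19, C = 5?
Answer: -395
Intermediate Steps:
m(S) = -5 + S (m(S) = S - 1*5 = S - 5 = -5 + S)
c(z) = 5/2 (c(z) = 2 + (z + (-5 + 5))/(z + z) = 2 + (z + 0)/((2*z)) = 2 + z*(1/(2*z)) = 2 + ½ = 5/2)
-158*c(y) = -158*5/2 = -395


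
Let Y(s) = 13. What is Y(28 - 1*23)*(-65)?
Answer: -845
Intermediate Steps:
Y(28 - 1*23)*(-65) = 13*(-65) = -845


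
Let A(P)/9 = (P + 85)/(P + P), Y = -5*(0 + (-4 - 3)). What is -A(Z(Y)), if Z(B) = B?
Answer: -108/7 ≈ -15.429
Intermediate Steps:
Y = 35 (Y = -5*(0 - 7) = -5*(-7) = 35)
A(P) = 9*(85 + P)/(2*P) (A(P) = 9*((P + 85)/(P + P)) = 9*((85 + P)/((2*P))) = 9*((85 + P)*(1/(2*P))) = 9*((85 + P)/(2*P)) = 9*(85 + P)/(2*P))
-A(Z(Y)) = -9*(85 + 35)/(2*35) = -9*120/(2*35) = -1*108/7 = -108/7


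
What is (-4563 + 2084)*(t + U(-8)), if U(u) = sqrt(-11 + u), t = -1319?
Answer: 3269801 - 2479*I*sqrt(19) ≈ 3.2698e+6 - 10806.0*I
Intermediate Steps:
(-4563 + 2084)*(t + U(-8)) = (-4563 + 2084)*(-1319 + sqrt(-11 - 8)) = -2479*(-1319 + sqrt(-19)) = -2479*(-1319 + I*sqrt(19)) = 3269801 - 2479*I*sqrt(19)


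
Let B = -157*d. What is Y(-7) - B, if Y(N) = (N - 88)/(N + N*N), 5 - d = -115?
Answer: 791185/42 ≈ 18838.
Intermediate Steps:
d = 120 (d = 5 - 1*(-115) = 5 + 115 = 120)
B = -18840 (B = -157*120 = -18840)
Y(N) = (-88 + N)/(N + N**2)
Y(-7) - B = (-88 - 7)/((-7)*(1 - 7)) - 1*(-18840) = -1/7*(-95)/(-6) + 18840 = -1/7*(-1/6)*(-95) + 18840 = -95/42 + 18840 = 791185/42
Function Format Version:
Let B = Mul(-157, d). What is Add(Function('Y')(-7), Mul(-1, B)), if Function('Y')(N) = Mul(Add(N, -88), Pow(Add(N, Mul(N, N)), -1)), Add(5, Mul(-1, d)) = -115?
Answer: Rational(791185, 42) ≈ 18838.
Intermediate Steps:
d = 120 (d = Add(5, Mul(-1, -115)) = Add(5, 115) = 120)
B = -18840 (B = Mul(-157, 120) = -18840)
Function('Y')(N) = Mul(Pow(Add(N, Pow(N, 2)), -1), Add(-88, N)) (Function('Y')(N) = Mul(Add(-88, N), Pow(Add(N, Pow(N, 2)), -1)) = Mul(Pow(Add(N, Pow(N, 2)), -1), Add(-88, N)))
Add(Function('Y')(-7), Mul(-1, B)) = Add(Mul(Pow(-7, -1), Pow(Add(1, -7), -1), Add(-88, -7)), Mul(-1, -18840)) = Add(Mul(Rational(-1, 7), Pow(-6, -1), -95), 18840) = Add(Mul(Rational(-1, 7), Rational(-1, 6), -95), 18840) = Add(Rational(-95, 42), 18840) = Rational(791185, 42)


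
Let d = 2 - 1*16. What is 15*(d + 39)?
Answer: 375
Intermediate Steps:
d = -14 (d = 2 - 16 = -14)
15*(d + 39) = 15*(-14 + 39) = 15*25 = 375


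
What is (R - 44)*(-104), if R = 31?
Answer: 1352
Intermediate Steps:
(R - 44)*(-104) = (31 - 44)*(-104) = -13*(-104) = 1352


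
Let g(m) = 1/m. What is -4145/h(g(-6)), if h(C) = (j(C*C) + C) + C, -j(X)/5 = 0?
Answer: 12435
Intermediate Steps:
j(X) = 0 (j(X) = -5*0 = 0)
h(C) = 2*C (h(C) = (0 + C) + C = C + C = 2*C)
-4145/h(g(-6)) = -4145/(2/(-6)) = -4145/(2*(-⅙)) = -4145/(-⅓) = -4145*(-3) = 12435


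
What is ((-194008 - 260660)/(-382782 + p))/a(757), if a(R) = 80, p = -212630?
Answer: 113667/11908240 ≈ 0.0095452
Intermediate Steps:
((-194008 - 260660)/(-382782 + p))/a(757) = ((-194008 - 260660)/(-382782 - 212630))/80 = -454668/(-595412)*(1/80) = -454668*(-1/595412)*(1/80) = (113667/148853)*(1/80) = 113667/11908240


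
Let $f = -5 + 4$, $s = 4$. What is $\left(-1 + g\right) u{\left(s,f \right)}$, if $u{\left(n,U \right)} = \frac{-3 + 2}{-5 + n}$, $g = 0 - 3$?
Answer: $-4$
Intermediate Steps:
$g = -3$
$f = -1$
$u{\left(n,U \right)} = - \frac{1}{-5 + n}$
$\left(-1 + g\right) u{\left(s,f \right)} = \left(-1 - 3\right) \left(- \frac{1}{-5 + 4}\right) = - 4 \left(- \frac{1}{-1}\right) = - 4 \left(\left(-1\right) \left(-1\right)\right) = \left(-4\right) 1 = -4$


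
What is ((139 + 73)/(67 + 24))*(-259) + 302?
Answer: -3918/13 ≈ -301.38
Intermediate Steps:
((139 + 73)/(67 + 24))*(-259) + 302 = (212/91)*(-259) + 302 = -7844/13 + 302 = -3918/13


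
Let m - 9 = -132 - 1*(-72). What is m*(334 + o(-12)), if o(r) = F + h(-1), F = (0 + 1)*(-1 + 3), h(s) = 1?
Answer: -17187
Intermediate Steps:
m = -51 (m = 9 + (-132 - 1*(-72)) = 9 + (-132 + 72) = 9 - 60 = -51)
F = 2 (F = 1*2 = 2)
o(r) = 3 (o(r) = 2 + 1 = 3)
m*(334 + o(-12)) = -51*(334 + 3) = -51*337 = -17187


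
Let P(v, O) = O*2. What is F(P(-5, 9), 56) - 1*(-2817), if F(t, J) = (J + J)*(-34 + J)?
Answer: 5281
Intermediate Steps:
P(v, O) = 2*O
F(t, J) = 2*J*(-34 + J) (F(t, J) = (2*J)*(-34 + J) = 2*J*(-34 + J))
F(P(-5, 9), 56) - 1*(-2817) = 2*56*(-34 + 56) - 1*(-2817) = 2*56*22 + 2817 = 2464 + 2817 = 5281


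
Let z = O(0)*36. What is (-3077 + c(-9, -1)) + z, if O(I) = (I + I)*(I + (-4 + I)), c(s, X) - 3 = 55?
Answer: -3019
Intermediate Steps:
c(s, X) = 58 (c(s, X) = 3 + 55 = 58)
O(I) = 2*I*(-4 + 2*I) (O(I) = (2*I)*(-4 + 2*I) = 2*I*(-4 + 2*I))
z = 0 (z = (4*0*(-2 + 0))*36 = (4*0*(-2))*36 = 0*36 = 0)
(-3077 + c(-9, -1)) + z = (-3077 + 58) + 0 = -3019 + 0 = -3019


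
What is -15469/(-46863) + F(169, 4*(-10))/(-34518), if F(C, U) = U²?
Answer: 76496357/269602839 ≈ 0.28374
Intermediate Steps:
-15469/(-46863) + F(169, 4*(-10))/(-34518) = -15469/(-46863) + (4*(-10))²/(-34518) = -15469*(-1/46863) + (-40)²*(-1/34518) = 15469/46863 + 1600*(-1/34518) = 15469/46863 - 800/17259 = 76496357/269602839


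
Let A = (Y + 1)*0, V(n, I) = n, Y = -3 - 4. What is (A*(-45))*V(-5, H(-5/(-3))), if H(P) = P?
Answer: 0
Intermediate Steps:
Y = -7
A = 0 (A = (-7 + 1)*0 = -6*0 = 0)
(A*(-45))*V(-5, H(-5/(-3))) = (0*(-45))*(-5) = 0*(-5) = 0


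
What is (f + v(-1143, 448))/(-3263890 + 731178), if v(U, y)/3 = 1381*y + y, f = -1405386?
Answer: -226011/1266356 ≈ -0.17847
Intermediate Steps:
v(U, y) = 4146*y (v(U, y) = 3*(1381*y + y) = 3*(1382*y) = 4146*y)
(f + v(-1143, 448))/(-3263890 + 731178) = (-1405386 + 4146*448)/(-3263890 + 731178) = (-1405386 + 1857408)/(-2532712) = 452022*(-1/2532712) = -226011/1266356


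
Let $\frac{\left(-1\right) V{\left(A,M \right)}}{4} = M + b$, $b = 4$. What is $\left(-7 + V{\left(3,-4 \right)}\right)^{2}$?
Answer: $49$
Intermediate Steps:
$V{\left(A,M \right)} = -16 - 4 M$ ($V{\left(A,M \right)} = - 4 \left(M + 4\right) = - 4 \left(4 + M\right) = -16 - 4 M$)
$\left(-7 + V{\left(3,-4 \right)}\right)^{2} = \left(-7 - 0\right)^{2} = \left(-7 + \left(-16 + 16\right)\right)^{2} = \left(-7 + 0\right)^{2} = \left(-7\right)^{2} = 49$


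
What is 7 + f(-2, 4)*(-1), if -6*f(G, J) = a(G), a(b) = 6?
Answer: 8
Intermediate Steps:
f(G, J) = -1 (f(G, J) = -⅙*6 = -1)
7 + f(-2, 4)*(-1) = 7 - 1*(-1) = 7 + 1 = 8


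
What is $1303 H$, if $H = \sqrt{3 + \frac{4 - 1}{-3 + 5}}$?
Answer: $\frac{3909 \sqrt{2}}{2} \approx 2764.1$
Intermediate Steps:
$H = \frac{3 \sqrt{2}}{2}$ ($H = \sqrt{3 + \frac{3}{2}} = \sqrt{\frac{9}{2}} = \frac{3 \sqrt{2}}{2} \approx 2.1213$)
$1303 H = 1303 \frac{3 \sqrt{2}}{2} = \frac{3909 \sqrt{2}}{2}$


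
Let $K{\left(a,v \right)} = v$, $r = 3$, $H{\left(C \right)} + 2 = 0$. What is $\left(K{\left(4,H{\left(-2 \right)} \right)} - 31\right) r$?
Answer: $-99$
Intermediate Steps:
$H{\left(C \right)} = -2$ ($H{\left(C \right)} = -2 + 0 = -2$)
$\left(K{\left(4,H{\left(-2 \right)} \right)} - 31\right) r = \left(-2 - 31\right) 3 = \left(-33\right) 3 = -99$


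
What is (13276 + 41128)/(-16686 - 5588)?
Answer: -3886/1591 ≈ -2.4425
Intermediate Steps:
(13276 + 41128)/(-16686 - 5588) = 54404/(-22274) = 54404*(-1/22274) = -3886/1591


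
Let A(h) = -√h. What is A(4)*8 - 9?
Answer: -25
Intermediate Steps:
A(4)*8 - 9 = -√4*8 - 9 = -1*2*8 - 9 = -2*8 - 9 = -16 - 9 = -25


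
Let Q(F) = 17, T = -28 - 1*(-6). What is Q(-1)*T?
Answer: -374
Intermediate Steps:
T = -22 (T = -28 + 6 = -22)
Q(-1)*T = 17*(-22) = -374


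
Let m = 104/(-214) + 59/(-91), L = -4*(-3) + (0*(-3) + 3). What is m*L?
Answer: -165675/9737 ≈ -17.015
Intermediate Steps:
L = 15 (L = 12 + (0 + 3) = 12 + 3 = 15)
m = -11045/9737 (m = 104*(-1/214) + 59*(-1/91) = -52/107 - 59/91 = -11045/9737 ≈ -1.1343)
m*L = -11045/9737*15 = -165675/9737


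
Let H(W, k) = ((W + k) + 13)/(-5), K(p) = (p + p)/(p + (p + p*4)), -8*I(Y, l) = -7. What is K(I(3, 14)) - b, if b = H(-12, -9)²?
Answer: -167/75 ≈ -2.2267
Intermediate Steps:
I(Y, l) = 7/8 (I(Y, l) = -⅛*(-7) = 7/8)
K(p) = ⅓ (K(p) = (2*p)/(p + (p + 4*p)) = (2*p)/(p + 5*p) = (2*p)/((6*p)) = (2*p)*(1/(6*p)) = ⅓)
H(W, k) = -13/5 - W/5 - k/5 (H(W, k) = (13 + W + k)*(-⅕) = -13/5 - W/5 - k/5)
b = 64/25 (b = (-13/5 - ⅕*(-12) - ⅕*(-9))² = (-13/5 + 12/5 + 9/5)² = (8/5)² = 64/25 ≈ 2.5600)
K(I(3, 14)) - b = ⅓ - 1*64/25 = ⅓ - 64/25 = -167/75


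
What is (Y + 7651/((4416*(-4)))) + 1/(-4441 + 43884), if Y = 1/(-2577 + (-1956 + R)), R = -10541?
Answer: -2274718975049/5251187322624 ≈ -0.43318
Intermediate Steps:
Y = -1/15074 (Y = 1/(-2577 + (-1956 - 10541)) = 1/(-2577 - 12497) = 1/(-15074) = -1/15074 ≈ -6.6339e-5)
(Y + 7651/((4416*(-4)))) + 1/(-4441 + 43884) = (-1/15074 + 7651/((4416*(-4)))) + 1/(-4441 + 43884) = (-1/15074 + 7651/(-17664)) + 1/39443 = (-1/15074 + 7651*(-1/17664)) + 1/39443 = (-1/15074 - 7651/17664) + 1/39443 = -57674419/133133568 + 1/39443 = -2274718975049/5251187322624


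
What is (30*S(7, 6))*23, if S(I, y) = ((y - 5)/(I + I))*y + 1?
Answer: 6900/7 ≈ 985.71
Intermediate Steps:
S(I, y) = 1 + y*(-5 + y)/(2*I) (S(I, y) = ((-5 + y)/((2*I)))*y + 1 = ((-5 + y)*(1/(2*I)))*y + 1 = ((-5 + y)/(2*I))*y + 1 = y*(-5 + y)/(2*I) + 1 = 1 + y*(-5 + y)/(2*I))
(30*S(7, 6))*23 = (30*((½)*(6² - 5*6 + 2*7)/7))*23 = (30*((½)*(⅐)*(36 - 30 + 14)))*23 = (30*((½)*(⅐)*20))*23 = (30*(10/7))*23 = (300/7)*23 = 6900/7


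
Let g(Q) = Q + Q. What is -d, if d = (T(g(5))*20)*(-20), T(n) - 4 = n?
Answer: 5600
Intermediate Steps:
g(Q) = 2*Q
T(n) = 4 + n
d = -5600 (d = ((4 + 2*5)*20)*(-20) = ((4 + 10)*20)*(-20) = (14*20)*(-20) = 280*(-20) = -5600)
-d = -1*(-5600) = 5600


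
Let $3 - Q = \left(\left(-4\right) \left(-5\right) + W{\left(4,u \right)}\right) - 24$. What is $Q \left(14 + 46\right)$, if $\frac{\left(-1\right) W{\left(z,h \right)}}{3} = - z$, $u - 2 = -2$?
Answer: $-300$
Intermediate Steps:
$u = 0$ ($u = 2 - 2 = 0$)
$W{\left(z,h \right)} = 3 z$ ($W{\left(z,h \right)} = - 3 \left(- z\right) = 3 z$)
$Q = -5$ ($Q = 3 - \left(\left(\left(-4\right) \left(-5\right) + 3 \cdot 4\right) - 24\right) = 3 - \left(\left(20 + 12\right) - 24\right) = 3 - \left(32 - 24\right) = 3 - 8 = -5$)
$Q \left(14 + 46\right) = - 5 \left(14 + 46\right) = \left(-5\right) 60 = -300$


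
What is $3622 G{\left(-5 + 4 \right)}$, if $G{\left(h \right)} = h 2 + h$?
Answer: $-10866$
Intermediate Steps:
$G{\left(h \right)} = 3 h$ ($G{\left(h \right)} = 2 h + h = 3 h$)
$3622 G{\left(-5 + 4 \right)} = 3622 \cdot 3 \left(-5 + 4\right) = 3622 \cdot 3 \left(-1\right) = 3622 \left(-3\right) = -10866$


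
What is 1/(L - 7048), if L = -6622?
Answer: -1/13670 ≈ -7.3153e-5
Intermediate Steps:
1/(L - 7048) = 1/(-6622 - 7048) = 1/(-13670) = -1/13670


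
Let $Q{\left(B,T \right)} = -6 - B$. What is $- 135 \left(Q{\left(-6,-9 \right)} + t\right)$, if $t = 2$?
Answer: $-270$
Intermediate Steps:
$- 135 \left(Q{\left(-6,-9 \right)} + t\right) = - 135 \left(\left(-6 - -6\right) + 2\right) = - 135 \left(\left(-6 + 6\right) + 2\right) = - 135 \left(0 + 2\right) = \left(-135\right) 2 = -270$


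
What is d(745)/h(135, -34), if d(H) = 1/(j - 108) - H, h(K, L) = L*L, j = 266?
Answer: -117709/182648 ≈ -0.64446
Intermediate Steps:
h(K, L) = L**2
d(H) = 1/158 - H (d(H) = 1/(266 - 108) - H = 1/158 - H)
d(745)/h(135, -34) = (1/158 - 1*745)/((-34)**2) = (1/158 - 745)/1156 = -117709/158*1/1156 = -117709/182648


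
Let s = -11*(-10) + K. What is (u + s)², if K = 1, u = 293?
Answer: 163216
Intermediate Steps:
s = 111 (s = -11*(-10) + 1 = 110 + 1 = 111)
(u + s)² = (293 + 111)² = 404² = 163216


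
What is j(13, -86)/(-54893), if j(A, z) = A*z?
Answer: 1118/54893 ≈ 0.020367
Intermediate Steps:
j(13, -86)/(-54893) = (13*(-86))/(-54893) = -1118*(-1/54893) = 1118/54893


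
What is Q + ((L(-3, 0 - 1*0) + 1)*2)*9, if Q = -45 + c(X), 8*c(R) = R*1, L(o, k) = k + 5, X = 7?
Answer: 511/8 ≈ 63.875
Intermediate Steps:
L(o, k) = 5 + k
c(R) = R/8 (c(R) = (R*1)/8 = R/8)
Q = -353/8 (Q = -45 + (⅛)*7 = -45 + 7/8 = -353/8 ≈ -44.125)
Q + ((L(-3, 0 - 1*0) + 1)*2)*9 = -353/8 + (((5 + (0 - 1*0)) + 1)*2)*9 = -353/8 + (((5 + (0 + 0)) + 1)*2)*9 = -353/8 + (((5 + 0) + 1)*2)*9 = -353/8 + ((5 + 1)*2)*9 = -353/8 + (6*2)*9 = -353/8 + 12*9 = -353/8 + 108 = 511/8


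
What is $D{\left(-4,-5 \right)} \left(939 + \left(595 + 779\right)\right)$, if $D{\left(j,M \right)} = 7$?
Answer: $16191$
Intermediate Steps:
$D{\left(-4,-5 \right)} \left(939 + \left(595 + 779\right)\right) = 7 \left(939 + \left(595 + 779\right)\right) = 7 \left(939 + 1374\right) = 7 \cdot 2313 = 16191$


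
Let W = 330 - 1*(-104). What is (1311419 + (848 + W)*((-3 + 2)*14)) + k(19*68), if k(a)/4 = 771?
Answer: 1296555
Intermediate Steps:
k(a) = 3084 (k(a) = 4*771 = 3084)
W = 434 (W = 330 + 104 = 434)
(1311419 + (848 + W)*((-3 + 2)*14)) + k(19*68) = (1311419 + (848 + 434)*((-3 + 2)*14)) + 3084 = (1311419 + 1282*(-1*14)) + 3084 = (1311419 + 1282*(-14)) + 3084 = (1311419 - 17948) + 3084 = 1293471 + 3084 = 1296555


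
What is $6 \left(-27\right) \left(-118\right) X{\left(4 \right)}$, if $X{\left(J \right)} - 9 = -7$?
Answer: $38232$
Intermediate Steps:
$X{\left(J \right)} = 2$ ($X{\left(J \right)} = 9 - 7 = 2$)
$6 \left(-27\right) \left(-118\right) X{\left(4 \right)} = 6 \left(-27\right) \left(-118\right) 2 = \left(-162\right) \left(-118\right) 2 = 19116 \cdot 2 = 38232$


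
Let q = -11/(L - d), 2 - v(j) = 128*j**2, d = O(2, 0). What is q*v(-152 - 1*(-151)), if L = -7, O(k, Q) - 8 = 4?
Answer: -1386/19 ≈ -72.947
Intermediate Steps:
O(k, Q) = 12 (O(k, Q) = 8 + 4 = 12)
d = 12
v(j) = 2 - 128*j**2
q = 11/19 (q = -11/(-7 - 1*12) = -11/(-7 - 12) = -11/(-19) = -11*(-1/19) = 11/19 ≈ 0.57895)
q*v(-152 - 1*(-151)) = 11*(2 - 128*(-152 - 1*(-151))**2)/19 = 11*(2 - 128*(-152 + 151)**2)/19 = 11*(2 - 128*(-1)**2)/19 = 11*(2 - 128*1)/19 = 11*(2 - 128)/19 = (11/19)*(-126) = -1386/19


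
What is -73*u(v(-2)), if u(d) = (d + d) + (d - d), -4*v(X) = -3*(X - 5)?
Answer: 1533/2 ≈ 766.50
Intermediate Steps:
v(X) = -15/4 + 3*X/4 (v(X) = -(-3)*(X - 5)/4 = -(-3)*(-5 + X)/4 = -(15 - 3*X)/4 = -15/4 + 3*X/4)
u(d) = 2*d (u(d) = 2*d + 0 = 2*d)
-73*u(v(-2)) = -146*(-15/4 + (3/4)*(-2)) = -146*(-15/4 - 3/2) = -146*(-21)/4 = -73*(-21/2) = 1533/2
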